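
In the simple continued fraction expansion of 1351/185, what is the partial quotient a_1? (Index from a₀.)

3

1351 = 7·185 + 56   →  a_0 = 7
185 = 3·56 + 17   →  a_1 = 3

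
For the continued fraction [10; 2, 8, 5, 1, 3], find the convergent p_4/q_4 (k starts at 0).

Using pₖ = aₖpₖ₋₁ + pₖ₋₂, qₖ = aₖqₖ₋₁ + qₖ₋₂ (with p₋₁=1, p₋₂=0, q₋₁=0, q₋₂=1):
  k=0: a=10, p=10, q=1
  k=1: a=2, p=21, q=2
  k=2: a=8, p=178, q=17
  k=3: a=5, p=911, q=87
  k=4: a=1, p=1089, q=104

1089/104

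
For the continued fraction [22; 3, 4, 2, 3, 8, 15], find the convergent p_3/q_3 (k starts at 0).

647/29

Using pₖ = aₖpₖ₋₁ + pₖ₋₂, qₖ = aₖqₖ₋₁ + qₖ₋₂ (with p₋₁=1, p₋₂=0, q₋₁=0, q₋₂=1):
  k=0: a=22, p=22, q=1
  k=1: a=3, p=67, q=3
  k=2: a=4, p=290, q=13
  k=3: a=2, p=647, q=29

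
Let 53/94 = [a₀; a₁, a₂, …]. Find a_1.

53 = 0·94 + 53   →  a_0 = 0
94 = 1·53 + 41   →  a_1 = 1

1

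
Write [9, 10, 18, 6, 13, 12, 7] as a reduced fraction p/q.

Fold from the inside: start with 7/1.
  12 + 1/7 = 85/7
  13 + 7/85 = 1112/85
  6 + 85/1112 = 6757/1112
  18 + 1112/6757 = 122738/6757
  10 + 6757/122738 = 1234137/122738
  9 + 122738/1234137 = 11229971/1234137

11229971/1234137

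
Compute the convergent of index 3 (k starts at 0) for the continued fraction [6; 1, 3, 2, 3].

61/9

Using pₖ = aₖpₖ₋₁ + pₖ₋₂, qₖ = aₖqₖ₋₁ + qₖ₋₂ (with p₋₁=1, p₋₂=0, q₋₁=0, q₋₂=1):
  k=0: a=6, p=6, q=1
  k=1: a=1, p=7, q=1
  k=2: a=3, p=27, q=4
  k=3: a=2, p=61, q=9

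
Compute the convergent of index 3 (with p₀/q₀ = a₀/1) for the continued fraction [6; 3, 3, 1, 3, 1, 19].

82/13

Using pₖ = aₖpₖ₋₁ + pₖ₋₂, qₖ = aₖqₖ₋₁ + qₖ₋₂ (with p₋₁=1, p₋₂=0, q₋₁=0, q₋₂=1):
  k=0: a=6, p=6, q=1
  k=1: a=3, p=19, q=3
  k=2: a=3, p=63, q=10
  k=3: a=1, p=82, q=13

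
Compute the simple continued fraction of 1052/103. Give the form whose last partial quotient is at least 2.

1052 = 10×103 + 22
103 = 4×22 + 15
22 = 1×15 + 7
15 = 2×7 + 1
7 = 7×1 + 0  (stop)
So 1052/103 = [10; 4, 1, 2, 7].

[10; 4, 1, 2, 7]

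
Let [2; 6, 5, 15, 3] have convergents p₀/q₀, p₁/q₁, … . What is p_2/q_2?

Using pₖ = aₖpₖ₋₁ + pₖ₋₂, qₖ = aₖqₖ₋₁ + qₖ₋₂ (with p₋₁=1, p₋₂=0, q₋₁=0, q₋₂=1):
  k=0: a=2, p=2, q=1
  k=1: a=6, p=13, q=6
  k=2: a=5, p=67, q=31

67/31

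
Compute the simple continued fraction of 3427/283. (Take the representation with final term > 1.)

3427 = 12*283 + 31
283 = 9*31 + 4
31 = 7*4 + 3
4 = 1*3 + 1
3 = 3*1 + 0  (stop)
So 3427/283 = [12; 9, 7, 1, 3].

[12; 9, 7, 1, 3]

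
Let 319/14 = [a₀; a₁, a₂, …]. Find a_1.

319 = 22·14 + 11   →  a_0 = 22
14 = 1·11 + 3   →  a_1 = 1

1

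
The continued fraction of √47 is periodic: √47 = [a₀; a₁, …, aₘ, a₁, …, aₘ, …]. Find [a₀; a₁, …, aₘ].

[6; 1, 5, 1, 12]

a₀ = ⌊√47⌋ = 6.
With m₀=0, d₀=1 and mₖ₊₁ = dₖaₖ − mₖ, dₖ₊₁ = (n − mₖ₊₁²)/dₖ, aₖ₊₁ = ⌊(a₀+mₖ₊₁)/dₖ₊₁⌋:
  k=1: m=6, d=11, a=1
  k=2: m=5, d=2, a=5
  k=3: m=5, d=11, a=1
  k=4: m=6, d=1, a=12
d=1 and a=2a₀=12 at k=4, so the next step gives (m, d) = (6, 11) again — its k=1 value — and the period has length 4.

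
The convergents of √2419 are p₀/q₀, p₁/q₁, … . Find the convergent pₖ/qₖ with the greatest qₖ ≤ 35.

√2419 = [49; 5, 2, 5, 98, …] (period length 4).
Convergents:
  p_0/q_0 = 49/1
  p_1/q_1 = 246/5
  p_2/q_2 = 541/11
  p_3/q_3 = 2951/60
q_2 = 11 ≤ 35 < 60 = q_3, so the answer is 541/11.

541/11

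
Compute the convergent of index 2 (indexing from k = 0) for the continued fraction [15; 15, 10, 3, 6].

2275/151

Using pₖ = aₖpₖ₋₁ + pₖ₋₂, qₖ = aₖqₖ₋₁ + qₖ₋₂ (with p₋₁=1, p₋₂=0, q₋₁=0, q₋₂=1):
  k=0: a=15, p=15, q=1
  k=1: a=15, p=226, q=15
  k=2: a=10, p=2275, q=151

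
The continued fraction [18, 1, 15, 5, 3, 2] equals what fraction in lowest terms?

11344/599

Fold from the inside: start with 2/1.
  3 + 1/2 = 7/2
  5 + 2/7 = 37/7
  15 + 7/37 = 562/37
  1 + 37/562 = 599/562
  18 + 562/599 = 11344/599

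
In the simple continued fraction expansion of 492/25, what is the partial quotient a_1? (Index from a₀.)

492 = 19·25 + 17   →  a_0 = 19
25 = 1·17 + 8   →  a_1 = 1

1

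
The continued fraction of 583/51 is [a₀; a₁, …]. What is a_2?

583 = 11·51 + 22   →  a_0 = 11
51 = 2·22 + 7   →  a_1 = 2
22 = 3·7 + 1   →  a_2 = 3

3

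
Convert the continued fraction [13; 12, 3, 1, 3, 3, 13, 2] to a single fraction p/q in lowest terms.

Using pₖ = aₖpₖ₋₁ + pₖ₋₂ and qₖ = aₖqₖ₋₁ + qₖ₋₂:
  k=0: a=13, p=13, q=1
  k=1: a=12, p=157, q=12
  k=2: a=3, p=484, q=37
  k=3: a=1, p=641, q=49
  k=4: a=3, p=2407, q=184
  k=5: a=3, p=7862, q=601
  k=6: a=13, p=104613, q=7997
  k=7: a=2, p=217088, q=16595

217088/16595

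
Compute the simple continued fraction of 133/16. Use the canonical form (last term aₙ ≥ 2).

133 = 8·16 + 5
16 = 3·5 + 1
5 = 5·1 + 0  (stop)
So 133/16 = [8; 3, 5].

[8; 3, 5]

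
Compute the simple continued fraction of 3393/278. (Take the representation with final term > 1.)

3393 = 12·278 + 57
278 = 4·57 + 50
57 = 1·50 + 7
50 = 7·7 + 1
7 = 7·1 + 0  (stop)
So 3393/278 = [12; 4, 1, 7, 7].

[12; 4, 1, 7, 7]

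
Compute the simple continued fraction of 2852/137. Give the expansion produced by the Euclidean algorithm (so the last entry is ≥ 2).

[20; 1, 4, 2, 12]

2852 = 20×137 + 112
137 = 1×112 + 25
112 = 4×25 + 12
25 = 2×12 + 1
12 = 12×1 + 0  (stop)
So 2852/137 = [20; 1, 4, 2, 12].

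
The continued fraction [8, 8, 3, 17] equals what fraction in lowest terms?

3516/433

Fold from the inside: start with 17/1.
  3 + 1/17 = 52/17
  8 + 17/52 = 433/52
  8 + 52/433 = 3516/433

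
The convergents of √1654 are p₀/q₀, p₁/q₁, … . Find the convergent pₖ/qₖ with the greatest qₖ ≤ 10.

122/3

√1654 = [40; 1, 2, 40, 2, 1, 80, …] (period length 6).
Convergents:
  p_0/q_0 = 40/1
  p_1/q_1 = 41/1
  p_2/q_2 = 122/3
  p_3/q_3 = 4921/121
q_2 = 3 ≤ 10 < 121 = q_3, so the answer is 122/3.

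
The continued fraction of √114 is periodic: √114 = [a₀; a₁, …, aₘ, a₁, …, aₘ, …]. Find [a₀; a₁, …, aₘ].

[10; 1, 2, 10, 2, 1, 20]

a₀ = ⌊√114⌋ = 10.
With m₀=0, d₀=1 and mₖ₊₁ = dₖaₖ − mₖ, dₖ₊₁ = (n − mₖ₊₁²)/dₖ, aₖ₊₁ = ⌊(a₀+mₖ₊₁)/dₖ₊₁⌋:
  k=1: m=10, d=14, a=1
  k=2: m=4, d=7, a=2
  k=3: m=10, d=2, a=10
  k=4: m=10, d=7, a=2
  k=5: m=4, d=14, a=1
  k=6: m=10, d=1, a=20
d=1 and a=2a₀=20 at k=6, so the next step gives (m, d) = (10, 14) again — its k=1 value — and the period has length 6.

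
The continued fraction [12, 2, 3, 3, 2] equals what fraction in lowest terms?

659/53

Using pₖ = aₖpₖ₋₁ + pₖ₋₂ and qₖ = aₖqₖ₋₁ + qₖ₋₂:
  k=0: a=12, p=12, q=1
  k=1: a=2, p=25, q=2
  k=2: a=3, p=87, q=7
  k=3: a=3, p=286, q=23
  k=4: a=2, p=659, q=53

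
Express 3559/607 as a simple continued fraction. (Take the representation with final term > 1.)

[5; 1, 6, 3, 5, 5]

3559 = 5*607 + 524
607 = 1*524 + 83
524 = 6*83 + 26
83 = 3*26 + 5
26 = 5*5 + 1
5 = 5*1 + 0  (stop)
So 3559/607 = [5; 1, 6, 3, 5, 5].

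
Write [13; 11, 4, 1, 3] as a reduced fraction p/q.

Fold from the inside: start with 3/1.
  1 + 1/3 = 4/3
  4 + 3/4 = 19/4
  11 + 4/19 = 213/19
  13 + 19/213 = 2788/213

2788/213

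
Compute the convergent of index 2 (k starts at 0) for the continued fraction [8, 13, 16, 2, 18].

Using pₖ = aₖpₖ₋₁ + pₖ₋₂, qₖ = aₖqₖ₋₁ + qₖ₋₂ (with p₋₁=1, p₋₂=0, q₋₁=0, q₋₂=1):
  k=0: a=8, p=8, q=1
  k=1: a=13, p=105, q=13
  k=2: a=16, p=1688, q=209

1688/209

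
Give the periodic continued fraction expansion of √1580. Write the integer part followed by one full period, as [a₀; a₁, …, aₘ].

a₀ = ⌊√1580⌋ = 39.

[39; 1, 2, 1, 78]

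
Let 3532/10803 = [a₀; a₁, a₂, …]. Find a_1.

3

3532 = 0·10803 + 3532   →  a_0 = 0
10803 = 3·3532 + 207   →  a_1 = 3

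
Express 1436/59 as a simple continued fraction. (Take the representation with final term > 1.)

1436 = 24×59 + 20
59 = 2×20 + 19
20 = 1×19 + 1
19 = 19×1 + 0  (stop)
So 1436/59 = [24; 2, 1, 19].

[24; 2, 1, 19]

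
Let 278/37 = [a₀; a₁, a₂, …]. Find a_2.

1

278 = 7·37 + 19   →  a_0 = 7
37 = 1·19 + 18   →  a_1 = 1
19 = 1·18 + 1   →  a_2 = 1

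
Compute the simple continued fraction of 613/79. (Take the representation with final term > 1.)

613 = 7·79 + 60
79 = 1·60 + 19
60 = 3·19 + 3
19 = 6·3 + 1
3 = 3·1 + 0  (stop)
So 613/79 = [7; 1, 3, 6, 3].

[7; 1, 3, 6, 3]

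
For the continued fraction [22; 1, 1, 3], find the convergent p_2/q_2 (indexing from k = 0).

45/2

Using pₖ = aₖpₖ₋₁ + pₖ₋₂, qₖ = aₖqₖ₋₁ + qₖ₋₂ (with p₋₁=1, p₋₂=0, q₋₁=0, q₋₂=1):
  k=0: a=22, p=22, q=1
  k=1: a=1, p=23, q=1
  k=2: a=1, p=45, q=2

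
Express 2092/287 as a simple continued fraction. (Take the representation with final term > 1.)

2092 = 7·287 + 83
287 = 3·83 + 38
83 = 2·38 + 7
38 = 5·7 + 3
7 = 2·3 + 1
3 = 3·1 + 0  (stop)
So 2092/287 = [7; 3, 2, 5, 2, 3].

[7; 3, 2, 5, 2, 3]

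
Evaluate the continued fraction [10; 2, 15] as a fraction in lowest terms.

Using pₖ = aₖpₖ₋₁ + pₖ₋₂ and qₖ = aₖqₖ₋₁ + qₖ₋₂:
  k=0: a=10, p=10, q=1
  k=1: a=2, p=21, q=2
  k=2: a=15, p=325, q=31

325/31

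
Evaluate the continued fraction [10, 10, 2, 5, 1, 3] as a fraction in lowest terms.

Fold from the inside: start with 3/1.
  1 + 1/3 = 4/3
  5 + 3/4 = 23/4
  2 + 4/23 = 50/23
  10 + 23/50 = 523/50
  10 + 50/523 = 5280/523

5280/523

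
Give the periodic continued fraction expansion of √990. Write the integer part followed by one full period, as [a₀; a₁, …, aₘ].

[31; 2, 6, 2, 62]

a₀ = ⌊√990⌋ = 31.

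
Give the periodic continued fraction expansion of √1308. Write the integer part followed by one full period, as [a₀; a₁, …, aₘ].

[36; 6, 72]

a₀ = ⌊√1308⌋ = 36.
With m₀=0, d₀=1 and mₖ₊₁ = dₖaₖ − mₖ, dₖ₊₁ = (n − mₖ₊₁²)/dₖ, aₖ₊₁ = ⌊(a₀+mₖ₊₁)/dₖ₊₁⌋:
  k=1: m=36, d=12, a=6
  k=2: m=36, d=1, a=72
d=1 and a=2a₀=72 at k=2, so the next step gives (m, d) = (36, 12) again — its k=1 value — and the period has length 2.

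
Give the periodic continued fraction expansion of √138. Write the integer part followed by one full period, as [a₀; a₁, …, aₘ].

[11; 1, 2, 1, 22]

a₀ = ⌊√138⌋ = 11.
With m₀=0, d₀=1 and mₖ₊₁ = dₖaₖ − mₖ, dₖ₊₁ = (n − mₖ₊₁²)/dₖ, aₖ₊₁ = ⌊(a₀+mₖ₊₁)/dₖ₊₁⌋:
  k=1: m=11, d=17, a=1
  k=2: m=6, d=6, a=2
  k=3: m=6, d=17, a=1
  k=4: m=11, d=1, a=22
d=1 and a=2a₀=22 at k=4, so the next step gives (m, d) = (11, 17) again — its k=1 value — and the period has length 4.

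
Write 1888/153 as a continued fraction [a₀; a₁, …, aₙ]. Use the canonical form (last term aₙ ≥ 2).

[12; 2, 1, 16, 3]

1888 = 12*153 + 52
153 = 2*52 + 49
52 = 1*49 + 3
49 = 16*3 + 1
3 = 3*1 + 0  (stop)
So 1888/153 = [12; 2, 1, 16, 3].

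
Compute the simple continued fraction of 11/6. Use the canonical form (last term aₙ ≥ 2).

11 = 1*6 + 5
6 = 1*5 + 1
5 = 5*1 + 0  (stop)
So 11/6 = [1; 1, 5].

[1; 1, 5]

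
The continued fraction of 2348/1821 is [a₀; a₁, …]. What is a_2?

2

2348 = 1·1821 + 527   →  a_0 = 1
1821 = 3·527 + 240   →  a_1 = 3
527 = 2·240 + 47   →  a_2 = 2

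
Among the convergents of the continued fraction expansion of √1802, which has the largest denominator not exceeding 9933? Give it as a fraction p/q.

√1802 = [42; 2, 4, 2, 84, …] (period length 4).
Convergents:
  p_0/q_0 = 42/1
  p_1/q_1 = 85/2
  p_2/q_2 = 382/9
  p_3/q_3 = 849/20
  p_4/q_4 = 71698/1689
  p_5/q_5 = 144245/3398
  p_6/q_6 = 648678/15281
q_5 = 3398 ≤ 9933 < 15281 = q_6, so the answer is 144245/3398.

144245/3398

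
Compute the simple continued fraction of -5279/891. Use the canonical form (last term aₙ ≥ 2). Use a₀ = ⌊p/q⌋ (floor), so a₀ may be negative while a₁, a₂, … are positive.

-5279 = -6×891 + 67
891 = 13×67 + 20
67 = 3×20 + 7
20 = 2×7 + 6
7 = 1×6 + 1
6 = 6×1 + 0  (stop)
So -5279/891 = [-6; 13, 3, 2, 1, 6].

[-6; 13, 3, 2, 1, 6]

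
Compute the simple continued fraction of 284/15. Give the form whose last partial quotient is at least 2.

[18; 1, 14]

284 = 18*15 + 14
15 = 1*14 + 1
14 = 14*1 + 0  (stop)
So 284/15 = [18; 1, 14].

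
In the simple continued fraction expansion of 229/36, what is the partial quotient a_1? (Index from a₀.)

229 = 6·36 + 13   →  a_0 = 6
36 = 2·13 + 10   →  a_1 = 2

2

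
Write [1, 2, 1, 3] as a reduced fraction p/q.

15/11

Using pₖ = aₖpₖ₋₁ + pₖ₋₂ and qₖ = aₖqₖ₋₁ + qₖ₋₂:
  k=0: a=1, p=1, q=1
  k=1: a=2, p=3, q=2
  k=2: a=1, p=4, q=3
  k=3: a=3, p=15, q=11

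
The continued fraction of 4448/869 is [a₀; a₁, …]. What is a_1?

8

4448 = 5·869 + 103   →  a_0 = 5
869 = 8·103 + 45   →  a_1 = 8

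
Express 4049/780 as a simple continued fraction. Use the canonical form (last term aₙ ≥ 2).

4049 = 5×780 + 149
780 = 5×149 + 35
149 = 4×35 + 9
35 = 3×9 + 8
9 = 1×8 + 1
8 = 8×1 + 0  (stop)
So 4049/780 = [5; 5, 4, 3, 1, 8].

[5; 5, 4, 3, 1, 8]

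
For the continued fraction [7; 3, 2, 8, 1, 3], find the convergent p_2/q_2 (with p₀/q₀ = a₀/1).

Using pₖ = aₖpₖ₋₁ + pₖ₋₂, qₖ = aₖqₖ₋₁ + qₖ₋₂ (with p₋₁=1, p₋₂=0, q₋₁=0, q₋₂=1):
  k=0: a=7, p=7, q=1
  k=1: a=3, p=22, q=3
  k=2: a=2, p=51, q=7

51/7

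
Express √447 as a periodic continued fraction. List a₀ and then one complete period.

[21; 7, 42]

a₀ = ⌊√447⌋ = 21.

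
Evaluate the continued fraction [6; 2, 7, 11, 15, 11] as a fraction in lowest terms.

180347/27887

Fold from the inside: start with 11/1.
  15 + 1/11 = 166/11
  11 + 11/166 = 1837/166
  7 + 166/1837 = 13025/1837
  2 + 1837/13025 = 27887/13025
  6 + 13025/27887 = 180347/27887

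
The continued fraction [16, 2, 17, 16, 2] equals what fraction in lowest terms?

Using pₖ = aₖpₖ₋₁ + pₖ₋₂ and qₖ = aₖqₖ₋₁ + qₖ₋₂:
  k=0: a=16, p=16, q=1
  k=1: a=2, p=33, q=2
  k=2: a=17, p=577, q=35
  k=3: a=16, p=9265, q=562
  k=4: a=2, p=19107, q=1159

19107/1159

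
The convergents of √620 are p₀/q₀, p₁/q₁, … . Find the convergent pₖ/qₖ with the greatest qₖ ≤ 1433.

√620 = [24; 1, 8, 1, 48, …] (period length 4).
Convergents:
  p_0/q_0 = 24/1
  p_1/q_1 = 25/1
  p_2/q_2 = 224/9
  p_3/q_3 = 249/10
  p_4/q_4 = 12176/489
  p_5/q_5 = 12425/499
  p_6/q_6 = 111576/4481
q_5 = 499 ≤ 1433 < 4481 = q_6, so the answer is 12425/499.

12425/499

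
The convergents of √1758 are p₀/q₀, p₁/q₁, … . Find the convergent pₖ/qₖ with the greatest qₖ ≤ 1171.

√1758 = [41; 1, 12, 1, 82, …] (period length 4).
Convergents:
  p_0/q_0 = 41/1
  p_1/q_1 = 42/1
  p_2/q_2 = 545/13
  p_3/q_3 = 587/14
  p_4/q_4 = 48679/1161
  p_5/q_5 = 49266/1175
q_4 = 1161 ≤ 1171 < 1175 = q_5, so the answer is 48679/1161.

48679/1161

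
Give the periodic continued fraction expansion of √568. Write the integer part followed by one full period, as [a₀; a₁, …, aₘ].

a₀ = ⌊√568⌋ = 23.

[23; 1, 4, 1, 46]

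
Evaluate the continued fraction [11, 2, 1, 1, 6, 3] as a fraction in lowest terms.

1185/104

Using pₖ = aₖpₖ₋₁ + pₖ₋₂ and qₖ = aₖqₖ₋₁ + qₖ₋₂:
  k=0: a=11, p=11, q=1
  k=1: a=2, p=23, q=2
  k=2: a=1, p=34, q=3
  k=3: a=1, p=57, q=5
  k=4: a=6, p=376, q=33
  k=5: a=3, p=1185, q=104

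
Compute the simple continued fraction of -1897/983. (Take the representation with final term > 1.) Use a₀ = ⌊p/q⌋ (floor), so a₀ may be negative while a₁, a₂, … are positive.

[-2; 14, 4, 17]

-1897 = -2·983 + 69
983 = 14·69 + 17
69 = 4·17 + 1
17 = 17·1 + 0  (stop)
So -1897/983 = [-2; 14, 4, 17].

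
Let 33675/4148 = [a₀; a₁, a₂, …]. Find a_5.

5

33675 = 8·4148 + 491   →  a_0 = 8
4148 = 8·491 + 220   →  a_1 = 8
491 = 2·220 + 51   →  a_2 = 2
220 = 4·51 + 16   →  a_3 = 4
51 = 3·16 + 3   →  a_4 = 3
16 = 5·3 + 1   →  a_5 = 5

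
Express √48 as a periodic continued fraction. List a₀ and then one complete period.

a₀ = ⌊√48⌋ = 6.
With m₀=0, d₀=1 and mₖ₊₁ = dₖaₖ − mₖ, dₖ₊₁ = (n − mₖ₊₁²)/dₖ, aₖ₊₁ = ⌊(a₀+mₖ₊₁)/dₖ₊₁⌋:
  k=1: m=6, d=12, a=1
  k=2: m=6, d=1, a=12
d=1 and a=2a₀=12 at k=2, so the next step gives (m, d) = (6, 12) again — its k=1 value — and the period has length 2.

[6; 1, 12]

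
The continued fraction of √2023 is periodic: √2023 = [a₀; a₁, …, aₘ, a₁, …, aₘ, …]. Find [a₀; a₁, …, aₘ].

[44; 1, 43, 1, 88]

a₀ = ⌊√2023⌋ = 44.
With m₀=0, d₀=1 and mₖ₊₁ = dₖaₖ − mₖ, dₖ₊₁ = (n − mₖ₊₁²)/dₖ, aₖ₊₁ = ⌊(a₀+mₖ₊₁)/dₖ₊₁⌋:
  k=1: m=44, d=87, a=1
  k=2: m=43, d=2, a=43
  k=3: m=43, d=87, a=1
  k=4: m=44, d=1, a=88
d=1 and a=2a₀=88 at k=4, so the next step gives (m, d) = (44, 87) again — its k=1 value — and the period has length 4.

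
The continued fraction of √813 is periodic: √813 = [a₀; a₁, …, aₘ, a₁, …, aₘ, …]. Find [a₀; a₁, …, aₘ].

[28; 1, 1, 18, 1, 1, 56]

a₀ = ⌊√813⌋ = 28.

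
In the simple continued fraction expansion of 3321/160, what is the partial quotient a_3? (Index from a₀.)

9

3321 = 20·160 + 121   →  a_0 = 20
160 = 1·121 + 39   →  a_1 = 1
121 = 3·39 + 4   →  a_2 = 3
39 = 9·4 + 3   →  a_3 = 9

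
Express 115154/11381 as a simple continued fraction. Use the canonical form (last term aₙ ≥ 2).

[10; 8, 2, 7, 3, 5, 2, 2]

115154 = 10×11381 + 1344
11381 = 8×1344 + 629
1344 = 2×629 + 86
629 = 7×86 + 27
86 = 3×27 + 5
27 = 5×5 + 2
5 = 2×2 + 1
2 = 2×1 + 0  (stop)
So 115154/11381 = [10; 8, 2, 7, 3, 5, 2, 2].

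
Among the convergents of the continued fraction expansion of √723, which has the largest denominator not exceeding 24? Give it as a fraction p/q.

242/9

√723 = [26; 1, 7, 1, 52, …] (period length 4).
Convergents:
  p_0/q_0 = 26/1
  p_1/q_1 = 27/1
  p_2/q_2 = 215/8
  p_3/q_3 = 242/9
  p_4/q_4 = 12799/476
q_3 = 9 ≤ 24 < 476 = q_4, so the answer is 242/9.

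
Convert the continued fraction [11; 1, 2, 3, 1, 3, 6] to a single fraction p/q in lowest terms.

Using pₖ = aₖpₖ₋₁ + pₖ₋₂ and qₖ = aₖqₖ₋₁ + qₖ₋₂:
  k=0: a=11, p=11, q=1
  k=1: a=1, p=12, q=1
  k=2: a=2, p=35, q=3
  k=3: a=3, p=117, q=10
  k=4: a=1, p=152, q=13
  k=5: a=3, p=573, q=49
  k=6: a=6, p=3590, q=307

3590/307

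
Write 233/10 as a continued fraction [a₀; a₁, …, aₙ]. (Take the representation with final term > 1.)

[23; 3, 3]

233 = 23·10 + 3
10 = 3·3 + 1
3 = 3·1 + 0  (stop)
So 233/10 = [23; 3, 3].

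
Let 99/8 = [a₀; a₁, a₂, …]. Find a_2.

99 = 12·8 + 3   →  a_0 = 12
8 = 2·3 + 2   →  a_1 = 2
3 = 1·2 + 1   →  a_2 = 1

1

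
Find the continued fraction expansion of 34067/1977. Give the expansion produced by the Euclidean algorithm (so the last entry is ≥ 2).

[17; 4, 3, 6, 3, 3, 2]

34067 = 17*1977 + 458
1977 = 4*458 + 145
458 = 3*145 + 23
145 = 6*23 + 7
23 = 3*7 + 2
7 = 3*2 + 1
2 = 2*1 + 0  (stop)
So 34067/1977 = [17; 4, 3, 6, 3, 3, 2].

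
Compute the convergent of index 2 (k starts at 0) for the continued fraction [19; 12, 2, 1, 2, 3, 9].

Using pₖ = aₖpₖ₋₁ + pₖ₋₂, qₖ = aₖqₖ₋₁ + qₖ₋₂ (with p₋₁=1, p₋₂=0, q₋₁=0, q₋₂=1):
  k=0: a=19, p=19, q=1
  k=1: a=12, p=229, q=12
  k=2: a=2, p=477, q=25

477/25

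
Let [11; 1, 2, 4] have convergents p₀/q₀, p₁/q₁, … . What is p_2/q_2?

35/3

Using pₖ = aₖpₖ₋₁ + pₖ₋₂, qₖ = aₖqₖ₋₁ + qₖ₋₂ (with p₋₁=1, p₋₂=0, q₋₁=0, q₋₂=1):
  k=0: a=11, p=11, q=1
  k=1: a=1, p=12, q=1
  k=2: a=2, p=35, q=3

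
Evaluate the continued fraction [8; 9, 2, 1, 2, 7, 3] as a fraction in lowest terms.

Fold from the inside: start with 3/1.
  7 + 1/3 = 22/3
  2 + 3/22 = 47/22
  1 + 22/47 = 69/47
  2 + 47/69 = 185/69
  9 + 69/185 = 1734/185
  8 + 185/1734 = 14057/1734

14057/1734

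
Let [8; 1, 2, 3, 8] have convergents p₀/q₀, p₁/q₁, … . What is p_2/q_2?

Using pₖ = aₖpₖ₋₁ + pₖ₋₂, qₖ = aₖqₖ₋₁ + qₖ₋₂ (with p₋₁=1, p₋₂=0, q₋₁=0, q₋₂=1):
  k=0: a=8, p=8, q=1
  k=1: a=1, p=9, q=1
  k=2: a=2, p=26, q=3

26/3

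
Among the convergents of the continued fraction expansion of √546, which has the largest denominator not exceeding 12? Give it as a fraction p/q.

√546 = [23; 2, 1, 2, 1, 2, 46, …] (period length 6).
Convergents:
  p_0/q_0 = 23/1
  p_1/q_1 = 47/2
  p_2/q_2 = 70/3
  p_3/q_3 = 187/8
  p_4/q_4 = 257/11
  p_5/q_5 = 701/30
q_4 = 11 ≤ 12 < 30 = q_5, so the answer is 257/11.

257/11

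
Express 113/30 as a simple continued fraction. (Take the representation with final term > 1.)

[3; 1, 3, 3, 2]

113 = 3*30 + 23
30 = 1*23 + 7
23 = 3*7 + 2
7 = 3*2 + 1
2 = 2*1 + 0  (stop)
So 113/30 = [3; 1, 3, 3, 2].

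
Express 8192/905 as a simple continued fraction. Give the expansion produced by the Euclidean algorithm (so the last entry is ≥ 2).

[9; 19, 3, 1, 11]

8192 = 9×905 + 47
905 = 19×47 + 12
47 = 3×12 + 11
12 = 1×11 + 1
11 = 11×1 + 0  (stop)
So 8192/905 = [9; 19, 3, 1, 11].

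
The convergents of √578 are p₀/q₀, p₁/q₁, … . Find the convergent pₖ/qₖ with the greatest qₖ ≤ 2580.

√578 = [24; 24, 48, …] (period length 2).
Convergents:
  p_0/q_0 = 24/1
  p_1/q_1 = 577/24
  p_2/q_2 = 27720/1153
  p_3/q_3 = 665857/27696
q_2 = 1153 ≤ 2580 < 27696 = q_3, so the answer is 27720/1153.

27720/1153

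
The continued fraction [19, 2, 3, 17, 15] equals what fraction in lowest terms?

Using pₖ = aₖpₖ₋₁ + pₖ₋₂ and qₖ = aₖqₖ₋₁ + qₖ₋₂:
  k=0: a=19, p=19, q=1
  k=1: a=2, p=39, q=2
  k=2: a=3, p=136, q=7
  k=3: a=17, p=2351, q=121
  k=4: a=15, p=35401, q=1822

35401/1822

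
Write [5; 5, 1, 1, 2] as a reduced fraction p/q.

145/28

Using pₖ = aₖpₖ₋₁ + pₖ₋₂ and qₖ = aₖqₖ₋₁ + qₖ₋₂:
  k=0: a=5, p=5, q=1
  k=1: a=5, p=26, q=5
  k=2: a=1, p=31, q=6
  k=3: a=1, p=57, q=11
  k=4: a=2, p=145, q=28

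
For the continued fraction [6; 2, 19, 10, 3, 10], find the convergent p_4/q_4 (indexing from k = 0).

7882/1215

Using pₖ = aₖpₖ₋₁ + pₖ₋₂, qₖ = aₖqₖ₋₁ + qₖ₋₂ (with p₋₁=1, p₋₂=0, q₋₁=0, q₋₂=1):
  k=0: a=6, p=6, q=1
  k=1: a=2, p=13, q=2
  k=2: a=19, p=253, q=39
  k=3: a=10, p=2543, q=392
  k=4: a=3, p=7882, q=1215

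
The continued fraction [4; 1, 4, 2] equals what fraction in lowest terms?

53/11

Fold from the inside: start with 2/1.
  4 + 1/2 = 9/2
  1 + 2/9 = 11/9
  4 + 9/11 = 53/11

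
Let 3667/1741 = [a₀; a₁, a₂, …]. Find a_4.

3

3667 = 2·1741 + 185   →  a_0 = 2
1741 = 9·185 + 76   →  a_1 = 9
185 = 2·76 + 33   →  a_2 = 2
76 = 2·33 + 10   →  a_3 = 2
33 = 3·10 + 3   →  a_4 = 3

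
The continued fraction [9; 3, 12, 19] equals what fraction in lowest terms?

Using pₖ = aₖpₖ₋₁ + pₖ₋₂ and qₖ = aₖqₖ₋₁ + qₖ₋₂:
  k=0: a=9, p=9, q=1
  k=1: a=3, p=28, q=3
  k=2: a=12, p=345, q=37
  k=3: a=19, p=6583, q=706

6583/706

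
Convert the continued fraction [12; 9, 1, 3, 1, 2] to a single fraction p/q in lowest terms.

1658/137

Fold from the inside: start with 2/1.
  1 + 1/2 = 3/2
  3 + 2/3 = 11/3
  1 + 3/11 = 14/11
  9 + 11/14 = 137/14
  12 + 14/137 = 1658/137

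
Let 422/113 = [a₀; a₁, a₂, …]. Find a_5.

422 = 3·113 + 83   →  a_0 = 3
113 = 1·83 + 30   →  a_1 = 1
83 = 2·30 + 23   →  a_2 = 2
30 = 1·23 + 7   →  a_3 = 1
23 = 3·7 + 2   →  a_4 = 3
7 = 3·2 + 1   →  a_5 = 3

3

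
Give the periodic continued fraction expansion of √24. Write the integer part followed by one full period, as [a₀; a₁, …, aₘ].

a₀ = ⌊√24⌋ = 4.

[4; 1, 8]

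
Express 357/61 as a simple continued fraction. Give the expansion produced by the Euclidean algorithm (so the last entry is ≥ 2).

357 = 5×61 + 52
61 = 1×52 + 9
52 = 5×9 + 7
9 = 1×7 + 2
7 = 3×2 + 1
2 = 2×1 + 0  (stop)
So 357/61 = [5; 1, 5, 1, 3, 2].

[5; 1, 5, 1, 3, 2]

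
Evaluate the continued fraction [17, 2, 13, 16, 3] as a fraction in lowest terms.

Using pₖ = aₖpₖ₋₁ + pₖ₋₂ and qₖ = aₖqₖ₋₁ + qₖ₋₂:
  k=0: a=17, p=17, q=1
  k=1: a=2, p=35, q=2
  k=2: a=13, p=472, q=27
  k=3: a=16, p=7587, q=434
  k=4: a=3, p=23233, q=1329

23233/1329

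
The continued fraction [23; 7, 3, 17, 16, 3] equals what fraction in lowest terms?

433462/18735

Fold from the inside: start with 3/1.
  16 + 1/3 = 49/3
  17 + 3/49 = 836/49
  3 + 49/836 = 2557/836
  7 + 836/2557 = 18735/2557
  23 + 2557/18735 = 433462/18735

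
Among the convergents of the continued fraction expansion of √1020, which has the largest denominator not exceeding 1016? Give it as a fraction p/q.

√1020 = [31; 1, 14, 1, 62, …] (period length 4).
Convergents:
  p_0/q_0 = 31/1
  p_1/q_1 = 32/1
  p_2/q_2 = 479/15
  p_3/q_3 = 511/16
  p_4/q_4 = 32161/1007
  p_5/q_5 = 32672/1023
q_4 = 1007 ≤ 1016 < 1023 = q_5, so the answer is 32161/1007.

32161/1007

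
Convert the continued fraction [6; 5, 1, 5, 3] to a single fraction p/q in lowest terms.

685/111

Using pₖ = aₖpₖ₋₁ + pₖ₋₂ and qₖ = aₖqₖ₋₁ + qₖ₋₂:
  k=0: a=6, p=6, q=1
  k=1: a=5, p=31, q=5
  k=2: a=1, p=37, q=6
  k=3: a=5, p=216, q=35
  k=4: a=3, p=685, q=111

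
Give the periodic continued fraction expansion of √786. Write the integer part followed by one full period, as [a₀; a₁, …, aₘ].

a₀ = ⌊√786⌋ = 28.

[28; 28, 56]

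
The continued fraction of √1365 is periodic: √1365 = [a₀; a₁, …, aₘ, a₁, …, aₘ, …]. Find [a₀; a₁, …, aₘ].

[36; 1, 17, 2, 17, 1, 72]

a₀ = ⌊√1365⌋ = 36.
With m₀=0, d₀=1 and mₖ₊₁ = dₖaₖ − mₖ, dₖ₊₁ = (n − mₖ₊₁²)/dₖ, aₖ₊₁ = ⌊(a₀+mₖ₊₁)/dₖ₊₁⌋:
  k=1: m=36, d=69, a=1
  k=2: m=33, d=4, a=17
  k=3: m=35, d=35, a=2
  k=4: m=35, d=4, a=17
  k=5: m=33, d=69, a=1
  k=6: m=36, d=1, a=72
d=1 and a=2a₀=72 at k=6, so the next step gives (m, d) = (36, 69) again — its k=1 value — and the period has length 6.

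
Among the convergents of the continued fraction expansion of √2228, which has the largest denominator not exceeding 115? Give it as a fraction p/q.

√2228 = [47; 4, 1, 22, 1, 4, 94, …] (period length 6).
Convergents:
  p_0/q_0 = 47/1
  p_1/q_1 = 189/4
  p_2/q_2 = 236/5
  p_3/q_3 = 5381/114
  p_4/q_4 = 5617/119
q_3 = 114 ≤ 115 < 119 = q_4, so the answer is 5381/114.

5381/114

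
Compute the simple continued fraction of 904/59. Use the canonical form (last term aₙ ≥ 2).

[15; 3, 9, 2]

904 = 15×59 + 19
59 = 3×19 + 2
19 = 9×2 + 1
2 = 2×1 + 0  (stop)
So 904/59 = [15; 3, 9, 2].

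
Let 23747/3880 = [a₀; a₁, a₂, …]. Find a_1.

23747 = 6·3880 + 467   →  a_0 = 6
3880 = 8·467 + 144   →  a_1 = 8

8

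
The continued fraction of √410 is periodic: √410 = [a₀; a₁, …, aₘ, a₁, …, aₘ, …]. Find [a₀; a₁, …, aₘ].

a₀ = ⌊√410⌋ = 20.
With m₀=0, d₀=1 and mₖ₊₁ = dₖaₖ − mₖ, dₖ₊₁ = (n − mₖ₊₁²)/dₖ, aₖ₊₁ = ⌊(a₀+mₖ₊₁)/dₖ₊₁⌋:
  k=1: m=20, d=10, a=4
  k=2: m=20, d=1, a=40
d=1 and a=2a₀=40 at k=2, so the next step gives (m, d) = (20, 10) again — its k=1 value — and the period has length 2.

[20; 4, 40]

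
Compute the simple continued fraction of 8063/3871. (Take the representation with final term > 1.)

8063 = 2·3871 + 321
3871 = 12·321 + 19
321 = 16·19 + 17
19 = 1·17 + 2
17 = 8·2 + 1
2 = 2·1 + 0  (stop)
So 8063/3871 = [2; 12, 16, 1, 8, 2].

[2; 12, 16, 1, 8, 2]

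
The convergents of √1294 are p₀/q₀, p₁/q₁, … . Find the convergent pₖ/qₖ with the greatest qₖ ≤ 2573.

91909/2555

√1294 = [35; 1, 34, 1, 70, …] (period length 4).
Convergents:
  p_0/q_0 = 35/1
  p_1/q_1 = 36/1
  p_2/q_2 = 1259/35
  p_3/q_3 = 1295/36
  p_4/q_4 = 91909/2555
  p_5/q_5 = 93204/2591
q_4 = 2555 ≤ 2573 < 2591 = q_5, so the answer is 91909/2555.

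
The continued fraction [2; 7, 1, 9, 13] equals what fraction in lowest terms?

2201/1035

Using pₖ = aₖpₖ₋₁ + pₖ₋₂ and qₖ = aₖqₖ₋₁ + qₖ₋₂:
  k=0: a=2, p=2, q=1
  k=1: a=7, p=15, q=7
  k=2: a=1, p=17, q=8
  k=3: a=9, p=168, q=79
  k=4: a=13, p=2201, q=1035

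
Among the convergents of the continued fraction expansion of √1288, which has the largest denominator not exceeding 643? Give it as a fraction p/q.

22897/638

√1288 = [35; 1, 7, 1, 70, …] (period length 4).
Convergents:
  p_0/q_0 = 35/1
  p_1/q_1 = 36/1
  p_2/q_2 = 287/8
  p_3/q_3 = 323/9
  p_4/q_4 = 22897/638
  p_5/q_5 = 23220/647
q_4 = 638 ≤ 643 < 647 = q_5, so the answer is 22897/638.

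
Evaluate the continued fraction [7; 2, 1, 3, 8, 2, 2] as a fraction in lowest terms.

Using pₖ = aₖpₖ₋₁ + pₖ₋₂ and qₖ = aₖqₖ₋₁ + qₖ₋₂:
  k=0: a=7, p=7, q=1
  k=1: a=2, p=15, q=2
  k=2: a=1, p=22, q=3
  k=3: a=3, p=81, q=11
  k=4: a=8, p=670, q=91
  k=5: a=2, p=1421, q=193
  k=6: a=2, p=3512, q=477

3512/477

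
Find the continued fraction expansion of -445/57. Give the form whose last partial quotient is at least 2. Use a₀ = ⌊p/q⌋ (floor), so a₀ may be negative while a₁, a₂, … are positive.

[-8; 5, 5, 2]

-445 = -8*57 + 11
57 = 5*11 + 2
11 = 5*2 + 1
2 = 2*1 + 0  (stop)
So -445/57 = [-8; 5, 5, 2].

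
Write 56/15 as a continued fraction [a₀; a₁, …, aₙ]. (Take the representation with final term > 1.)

56 = 3*15 + 11
15 = 1*11 + 4
11 = 2*4 + 3
4 = 1*3 + 1
3 = 3*1 + 0  (stop)
So 56/15 = [3; 1, 2, 1, 3].

[3; 1, 2, 1, 3]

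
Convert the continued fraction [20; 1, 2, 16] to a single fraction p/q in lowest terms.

1013/49

Fold from the inside: start with 16/1.
  2 + 1/16 = 33/16
  1 + 16/33 = 49/33
  20 + 33/49 = 1013/49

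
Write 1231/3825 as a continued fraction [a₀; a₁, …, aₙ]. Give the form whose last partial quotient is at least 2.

1231 = 0·3825 + 1231
3825 = 3·1231 + 132
1231 = 9·132 + 43
132 = 3·43 + 3
43 = 14·3 + 1
3 = 3·1 + 0  (stop)
So 1231/3825 = [0; 3, 9, 3, 14, 3].

[0; 3, 9, 3, 14, 3]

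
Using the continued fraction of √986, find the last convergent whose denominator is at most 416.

√986 = [31; 2, 2, 62, …] (period length 3).
Convergents:
  p_0/q_0 = 31/1
  p_1/q_1 = 63/2
  p_2/q_2 = 157/5
  p_3/q_3 = 9797/312
  p_4/q_4 = 19751/629
q_3 = 312 ≤ 416 < 629 = q_4, so the answer is 9797/312.

9797/312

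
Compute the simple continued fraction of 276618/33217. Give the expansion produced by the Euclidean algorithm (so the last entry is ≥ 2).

276618 = 8*33217 + 10882
33217 = 3*10882 + 571
10882 = 19*571 + 33
571 = 17*33 + 10
33 = 3*10 + 3
10 = 3*3 + 1
3 = 3*1 + 0  (stop)
So 276618/33217 = [8; 3, 19, 17, 3, 3, 3].

[8; 3, 19, 17, 3, 3, 3]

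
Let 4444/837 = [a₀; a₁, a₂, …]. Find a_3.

3

4444 = 5·837 + 259   →  a_0 = 5
837 = 3·259 + 60   →  a_1 = 3
259 = 4·60 + 19   →  a_2 = 4
60 = 3·19 + 3   →  a_3 = 3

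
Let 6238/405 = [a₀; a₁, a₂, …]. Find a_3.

15

6238 = 15·405 + 163   →  a_0 = 15
405 = 2·163 + 79   →  a_1 = 2
163 = 2·79 + 5   →  a_2 = 2
79 = 15·5 + 4   →  a_3 = 15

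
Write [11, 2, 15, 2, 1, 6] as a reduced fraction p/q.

Fold from the inside: start with 6/1.
  1 + 1/6 = 7/6
  2 + 6/7 = 20/7
  15 + 7/20 = 307/20
  2 + 20/307 = 634/307
  11 + 307/634 = 7281/634

7281/634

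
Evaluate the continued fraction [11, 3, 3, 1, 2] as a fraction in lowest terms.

Using pₖ = aₖpₖ₋₁ + pₖ₋₂ and qₖ = aₖqₖ₋₁ + qₖ₋₂:
  k=0: a=11, p=11, q=1
  k=1: a=3, p=34, q=3
  k=2: a=3, p=113, q=10
  k=3: a=1, p=147, q=13
  k=4: a=2, p=407, q=36

407/36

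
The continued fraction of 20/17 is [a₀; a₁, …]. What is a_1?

5

20 = 1·17 + 3   →  a_0 = 1
17 = 5·3 + 2   →  a_1 = 5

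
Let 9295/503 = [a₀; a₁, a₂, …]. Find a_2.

9295 = 18·503 + 241   →  a_0 = 18
503 = 2·241 + 21   →  a_1 = 2
241 = 11·21 + 10   →  a_2 = 11

11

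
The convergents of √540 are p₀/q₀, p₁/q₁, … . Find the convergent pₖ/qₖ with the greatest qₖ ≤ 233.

√540 = [23; 4, 4, 1, 10, 1, 4, 4, 46, …] (period length 8).
Convergents:
  p_0/q_0 = 23/1
  p_1/q_1 = 93/4
  p_2/q_2 = 395/17
  p_3/q_3 = 488/21
  p_4/q_4 = 5275/227
  p_5/q_5 = 5763/248
q_4 = 227 ≤ 233 < 248 = q_5, so the answer is 5275/227.

5275/227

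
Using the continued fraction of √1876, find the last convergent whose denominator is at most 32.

√1876 = [43; 3, 5, 12, 5, 3, 86, …] (period length 6).
Convergents:
  p_0/q_0 = 43/1
  p_1/q_1 = 130/3
  p_2/q_2 = 693/16
  p_3/q_3 = 8446/195
q_2 = 16 ≤ 32 < 195 = q_3, so the answer is 693/16.

693/16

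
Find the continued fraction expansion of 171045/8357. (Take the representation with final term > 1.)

171045 = 20·8357 + 3905
8357 = 2·3905 + 547
3905 = 7·547 + 76
547 = 7·76 + 15
76 = 5·15 + 1
15 = 15·1 + 0  (stop)
So 171045/8357 = [20; 2, 7, 7, 5, 15].

[20; 2, 7, 7, 5, 15]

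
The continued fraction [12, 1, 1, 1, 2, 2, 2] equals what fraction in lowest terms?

581/46

Fold from the inside: start with 2/1.
  2 + 1/2 = 5/2
  2 + 2/5 = 12/5
  1 + 5/12 = 17/12
  1 + 12/17 = 29/17
  1 + 17/29 = 46/29
  12 + 29/46 = 581/46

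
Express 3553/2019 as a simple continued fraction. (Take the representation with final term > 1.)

3553 = 1×2019 + 1534
2019 = 1×1534 + 485
1534 = 3×485 + 79
485 = 6×79 + 11
79 = 7×11 + 2
11 = 5×2 + 1
2 = 2×1 + 0  (stop)
So 3553/2019 = [1; 1, 3, 6, 7, 5, 2].

[1; 1, 3, 6, 7, 5, 2]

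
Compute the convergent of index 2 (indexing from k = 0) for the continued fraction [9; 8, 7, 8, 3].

Using pₖ = aₖpₖ₋₁ + pₖ₋₂, qₖ = aₖqₖ₋₁ + qₖ₋₂ (with p₋₁=1, p₋₂=0, q₋₁=0, q₋₂=1):
  k=0: a=9, p=9, q=1
  k=1: a=8, p=73, q=8
  k=2: a=7, p=520, q=57

520/57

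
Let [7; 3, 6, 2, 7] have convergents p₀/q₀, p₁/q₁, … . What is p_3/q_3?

300/41

Using pₖ = aₖpₖ₋₁ + pₖ₋₂, qₖ = aₖqₖ₋₁ + qₖ₋₂ (with p₋₁=1, p₋₂=0, q₋₁=0, q₋₂=1):
  k=0: a=7, p=7, q=1
  k=1: a=3, p=22, q=3
  k=2: a=6, p=139, q=19
  k=3: a=2, p=300, q=41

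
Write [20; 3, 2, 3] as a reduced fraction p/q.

487/24

Fold from the inside: start with 3/1.
  2 + 1/3 = 7/3
  3 + 3/7 = 24/7
  20 + 7/24 = 487/24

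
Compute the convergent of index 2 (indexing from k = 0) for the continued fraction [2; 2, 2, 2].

12/5

Using pₖ = aₖpₖ₋₁ + pₖ₋₂, qₖ = aₖqₖ₋₁ + qₖ₋₂ (with p₋₁=1, p₋₂=0, q₋₁=0, q₋₂=1):
  k=0: a=2, p=2, q=1
  k=1: a=2, p=5, q=2
  k=2: a=2, p=12, q=5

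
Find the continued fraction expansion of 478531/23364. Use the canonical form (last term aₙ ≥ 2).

[20; 2, 13, 19, 6, 2, 3]

478531 = 20×23364 + 11251
23364 = 2×11251 + 862
11251 = 13×862 + 45
862 = 19×45 + 7
45 = 6×7 + 3
7 = 2×3 + 1
3 = 3×1 + 0  (stop)
So 478531/23364 = [20; 2, 13, 19, 6, 2, 3].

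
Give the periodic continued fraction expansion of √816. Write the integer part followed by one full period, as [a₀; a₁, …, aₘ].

a₀ = ⌊√816⌋ = 28.
With m₀=0, d₀=1 and mₖ₊₁ = dₖaₖ − mₖ, dₖ₊₁ = (n − mₖ₊₁²)/dₖ, aₖ₊₁ = ⌊(a₀+mₖ₊₁)/dₖ₊₁⌋:
  k=1: m=28, d=32, a=1
  k=2: m=4, d=25, a=1
  k=3: m=21, d=15, a=3
  k=4: m=24, d=16, a=3
  k=5: m=24, d=15, a=3
  k=6: m=21, d=25, a=1
  k=7: m=4, d=32, a=1
  k=8: m=28, d=1, a=56
d=1 and a=2a₀=56 at k=8, so the next step gives (m, d) = (28, 32) again — its k=1 value — and the period has length 8.

[28; 1, 1, 3, 3, 3, 1, 1, 56]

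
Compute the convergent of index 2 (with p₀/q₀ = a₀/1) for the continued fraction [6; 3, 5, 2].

101/16

Using pₖ = aₖpₖ₋₁ + pₖ₋₂, qₖ = aₖqₖ₋₁ + qₖ₋₂ (with p₋₁=1, p₋₂=0, q₋₁=0, q₋₂=1):
  k=0: a=6, p=6, q=1
  k=1: a=3, p=19, q=3
  k=2: a=5, p=101, q=16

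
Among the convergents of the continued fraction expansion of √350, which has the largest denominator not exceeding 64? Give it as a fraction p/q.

√350 = [18; 1, 2, 2, 2, 1, 36, …] (period length 6).
Convergents:
  p_0/q_0 = 18/1
  p_1/q_1 = 19/1
  p_2/q_2 = 56/3
  p_3/q_3 = 131/7
  p_4/q_4 = 318/17
  p_5/q_5 = 449/24
  p_6/q_6 = 16482/881
q_5 = 24 ≤ 64 < 881 = q_6, so the answer is 449/24.

449/24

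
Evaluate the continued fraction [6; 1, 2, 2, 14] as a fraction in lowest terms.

Using pₖ = aₖpₖ₋₁ + pₖ₋₂ and qₖ = aₖqₖ₋₁ + qₖ₋₂:
  k=0: a=6, p=6, q=1
  k=1: a=1, p=7, q=1
  k=2: a=2, p=20, q=3
  k=3: a=2, p=47, q=7
  k=4: a=14, p=678, q=101

678/101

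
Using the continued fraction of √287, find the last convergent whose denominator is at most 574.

√287 = [16; 1, 15, 1, 32, …] (period length 4).
Convergents:
  p_0/q_0 = 16/1
  p_1/q_1 = 17/1
  p_2/q_2 = 271/16
  p_3/q_3 = 288/17
  p_4/q_4 = 9487/560
  p_5/q_5 = 9775/577
q_4 = 560 ≤ 574 < 577 = q_5, so the answer is 9487/560.

9487/560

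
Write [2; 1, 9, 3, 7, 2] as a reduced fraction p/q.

Fold from the inside: start with 2/1.
  7 + 1/2 = 15/2
  3 + 2/15 = 47/15
  9 + 15/47 = 438/47
  1 + 47/438 = 485/438
  2 + 438/485 = 1408/485

1408/485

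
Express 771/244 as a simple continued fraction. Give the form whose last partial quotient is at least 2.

[3; 6, 3, 1, 9]

771 = 3*244 + 39
244 = 6*39 + 10
39 = 3*10 + 9
10 = 1*9 + 1
9 = 9*1 + 0  (stop)
So 771/244 = [3; 6, 3, 1, 9].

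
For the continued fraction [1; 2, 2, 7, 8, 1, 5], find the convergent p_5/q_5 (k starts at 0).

Using pₖ = aₖpₖ₋₁ + pₖ₋₂, qₖ = aₖqₖ₋₁ + qₖ₋₂ (with p₋₁=1, p₋₂=0, q₋₁=0, q₋₂=1):
  k=0: a=1, p=1, q=1
  k=1: a=2, p=3, q=2
  k=2: a=2, p=7, q=5
  k=3: a=7, p=52, q=37
  k=4: a=8, p=423, q=301
  k=5: a=1, p=475, q=338

475/338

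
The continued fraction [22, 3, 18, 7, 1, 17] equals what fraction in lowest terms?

Using pₖ = aₖpₖ₋₁ + pₖ₋₂ and qₖ = aₖqₖ₋₁ + qₖ₋₂:
  k=0: a=22, p=22, q=1
  k=1: a=3, p=67, q=3
  k=2: a=18, p=1228, q=55
  k=3: a=7, p=8663, q=388
  k=4: a=1, p=9891, q=443
  k=5: a=17, p=176810, q=7919

176810/7919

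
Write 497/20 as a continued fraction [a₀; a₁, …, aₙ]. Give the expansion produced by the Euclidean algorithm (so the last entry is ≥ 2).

497 = 24·20 + 17
20 = 1·17 + 3
17 = 5·3 + 2
3 = 1·2 + 1
2 = 2·1 + 0  (stop)
So 497/20 = [24; 1, 5, 1, 2].

[24; 1, 5, 1, 2]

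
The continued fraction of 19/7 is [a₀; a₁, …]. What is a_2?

19 = 2·7 + 5   →  a_0 = 2
7 = 1·5 + 2   →  a_1 = 1
5 = 2·2 + 1   →  a_2 = 2

2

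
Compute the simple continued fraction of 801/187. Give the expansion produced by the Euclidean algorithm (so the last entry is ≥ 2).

[4; 3, 1, 1, 8, 3]

801 = 4·187 + 53
187 = 3·53 + 28
53 = 1·28 + 25
28 = 1·25 + 3
25 = 8·3 + 1
3 = 3·1 + 0  (stop)
So 801/187 = [4; 3, 1, 1, 8, 3].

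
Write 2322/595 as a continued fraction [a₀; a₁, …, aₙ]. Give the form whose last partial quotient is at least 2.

[3; 1, 9, 3, 1, 6, 2]

2322 = 3*595 + 537
595 = 1*537 + 58
537 = 9*58 + 15
58 = 3*15 + 13
15 = 1*13 + 2
13 = 6*2 + 1
2 = 2*1 + 0  (stop)
So 2322/595 = [3; 1, 9, 3, 1, 6, 2].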